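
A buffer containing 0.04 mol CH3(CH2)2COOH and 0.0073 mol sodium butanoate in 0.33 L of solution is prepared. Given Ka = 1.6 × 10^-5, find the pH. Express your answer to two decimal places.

pH = 4.06

pKa = −log(1.6 × 10^-5) = 4.796
pH = pKa + log([A⁻]/[HA]) = 4.796 + log(0.0073/0.04)
pH = 4.796 + (-0.739) = 4.06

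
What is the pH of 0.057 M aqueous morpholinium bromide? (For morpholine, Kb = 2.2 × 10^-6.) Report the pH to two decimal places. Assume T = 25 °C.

C4H8ONH2+ is the conjugate acid of the weak base C4H8ONH.
Ka = Kw/Kb = 1.0×10^-14 / 2.2 × 10^-6 = 4.55 × 10^-9
Ka = [H+]²/(0.057 − [H+]) = 4.55 × 10^-9
Neglecting [H+] in the denominator: [H+] = √(4.55 × 10^-9 × 0.057) = 1.61 × 10^-5 M
([H+]/C₀ = 0.028% < 5%, so the approximation holds.)
pH = −log[H+] = −log(1.61 × 10^-5) = 4.79

pH = 4.79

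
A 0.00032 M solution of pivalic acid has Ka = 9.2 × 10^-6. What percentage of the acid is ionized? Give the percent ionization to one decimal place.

15.6%

(CH3)3CCOOH ⇌ (CH3)3CCOO- + H+; let x = [H+] at equilibrium.
Solve x² + 9.2e-06x − 2.94e-09 = 0 → x = 4.99 × 10^-5 M
% ionization = x/C₀ × 100% = 4.99 × 10^-5/0.00032 × 100% = 15.6%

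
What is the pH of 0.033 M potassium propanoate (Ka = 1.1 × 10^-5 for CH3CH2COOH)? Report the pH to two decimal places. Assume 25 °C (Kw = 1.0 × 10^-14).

CH3CH2COO- is the conjugate base of the weak acid CH3CH2COOH.
Kb = Kw/Ka = 1.0×10^-14 / 1.1 × 10^-5 = 9.09 × 10^-10
Kb = x²/(0.033 − x) = 9.09 × 10^-10
Since Kb ≪ C₀, x ≈ √(Kb·C₀) = 5.48 × 10^-6 M.
pOH = 5.26, so pH = 14.00 − pOH = 8.74

pH = 8.74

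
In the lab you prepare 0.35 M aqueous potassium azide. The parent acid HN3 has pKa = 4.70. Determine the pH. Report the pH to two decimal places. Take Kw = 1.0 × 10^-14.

pH = 9.12

N3- is the conjugate base of the weak acid HN3.
Ka = 10^(−4.70) = 2.00 × 10^-5
Kb = Kw/Ka = 1.0×10^-14 / 2.00 × 10^-5 = 5.00 × 10^-10
Let x = [OH-] at equilibrium. Kb = x²/(0.35 − x).
Neglecting x in the denominator: x = √(5.00 × 10^-10 × 0.35) = 1.32 × 10^-5 M
pOH = −log(1.32 × 10^-5) = 4.88; pH = 14.00 − 4.88 = 9.12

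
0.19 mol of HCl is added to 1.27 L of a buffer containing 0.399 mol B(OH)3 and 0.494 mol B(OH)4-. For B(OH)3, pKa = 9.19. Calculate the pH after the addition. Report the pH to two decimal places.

Added H+ converts B(OH)4- to B(OH)3: B(OH)3 → 0.589 mol, B(OH)4- → 0.304 mol.
pH = pKa + log([A⁻]/[HA]) = 9.19 + log(0.304/0.589) = 9.19 -0.287

pH = 8.90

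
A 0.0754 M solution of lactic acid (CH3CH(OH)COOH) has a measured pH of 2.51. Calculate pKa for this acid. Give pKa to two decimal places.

[H+] = 10^(-2.51) = 3.09 × 10^-3 M
At equilibrium [HA] = 0.0754 − 3.09 × 10^-3 = 7.23 × 10^-2 M
Ka = [H+][A-]/[HA] = (3.09 × 10^-3)² / 7.23 × 10^-2 = 1.32 × 10^-4
pKa = -log(1.32 × 10^-4) = 3.88

pKa = 3.88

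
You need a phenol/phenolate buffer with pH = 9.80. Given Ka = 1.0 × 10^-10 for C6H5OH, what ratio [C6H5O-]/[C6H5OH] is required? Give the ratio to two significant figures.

pKa = -log(1.0 × 10^-10) = 10.000
pH = pKa + log(r) ⇒ log(r) = 9.80 − 10.000 = -0.200
r = [C6H5O-]/[C6H5OH] = 10^(-0.200) = 0.631

ratio = 0.63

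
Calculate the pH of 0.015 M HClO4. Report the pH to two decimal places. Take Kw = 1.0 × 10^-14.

pH = 1.82

HClO4 is a strong acid and dissociates completely, so [H+] = 0.015 M.
pH = -log(0.015) = 1.82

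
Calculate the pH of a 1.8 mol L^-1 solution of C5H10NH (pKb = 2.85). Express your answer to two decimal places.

pH = 12.70

C5H10NH + H2O ⇌ C5H10NH2+ + OH-
Kb = 10^(−2.85) = 1.41 × 10^-3
From the ICE table, Kb = x²/(1.8 − x) = 1.41 × 10^-3.
Assume x ≪ 1.8: x ≈ √(1.41 × 10^-3 × 1.8) = 5.04 × 10^-2 M
pOH = 1.30, so pH = 14.00 − pOH = 12.70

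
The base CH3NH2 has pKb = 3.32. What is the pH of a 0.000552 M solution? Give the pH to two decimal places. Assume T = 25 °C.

CH3NH2 + H2O ⇌ CH3NH3+ + OH-
Kb = 10^(−3.32) = 4.79 × 10^-4
Kb = x²/(0.000552 − x) = 4.79 × 10^-4
Here C₀/Kb ≈ 1.15, so the small-x approximation fails. Use the quadratic:
x = (−Kb + √(Kb² + 4·Kb·C₀))/2 = 3.28 × 10^-4 M
pOH = 3.48, so pH = 14.00 − pOH = 10.52

pH = 10.52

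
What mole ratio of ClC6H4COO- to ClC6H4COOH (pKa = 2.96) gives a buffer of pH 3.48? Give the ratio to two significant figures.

ratio = 3.3

pH = pKa + log(r) ⇒ log(r) = 3.48 − 2.96 = +0.52
r = [ClC6H4COO-]/[ClC6H4COOH] = 10^(+0.52) = 3.31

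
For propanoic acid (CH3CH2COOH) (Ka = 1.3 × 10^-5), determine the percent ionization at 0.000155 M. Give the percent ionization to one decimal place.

25.1%

CH3CH2COOH ⇌ CH3CH2COO- + H+; let x = [H+] at equilibrium.
Solve x² + 1.3e-05x − 2.01e-09 = 0 → x = 3.89 × 10^-5 M
% ionization = x/C₀ × 100% = 3.89 × 10^-5/0.000155 × 100% = 25.1%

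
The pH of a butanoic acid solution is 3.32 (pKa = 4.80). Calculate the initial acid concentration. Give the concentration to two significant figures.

[H+] = 10^(-3.32) = 4.79 × 10^-4 M = x
Ka = 10^(−4.80) = 1.58 × 10^-5
Ka = x²/(C₀ − x) ⇒ C₀ = x + x²/Ka
C₀ = 4.79 × 10^-4 + (4.79 × 10^-4)²/(1.58 × 10^-5) = 1.50 × 10^-2 M

C₀ = 1.5 × 10^-2 M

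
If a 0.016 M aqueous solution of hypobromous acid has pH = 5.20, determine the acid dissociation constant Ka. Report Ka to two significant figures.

Ka = 2.5 × 10^-9

[H+] = 10^(-5.20) = 6.31 × 10^-6 M
At equilibrium [HA] = 0.016 − 6.31 × 10^-6 = 1.60 × 10^-2 M
Ka = [H+][A-]/[HA] = (6.31 × 10^-6)² / 1.60 × 10^-2 = 2.5 × 10^-9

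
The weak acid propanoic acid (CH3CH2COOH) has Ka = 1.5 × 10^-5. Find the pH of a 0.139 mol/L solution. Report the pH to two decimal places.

pH = 2.84

CH3CH2COOH ⇌ CH3CH2COO- + H+
Ka = [H+]²/(0.139 − [H+]) = 1.5 × 10^-5
Assume [H+] ≪ 0.139: [H+] ≈ √(1.5 × 10^-5 × 0.139) = 1.44 × 10^-3 M
pH = −log[H+] = −log(1.44 × 10^-3) = 2.84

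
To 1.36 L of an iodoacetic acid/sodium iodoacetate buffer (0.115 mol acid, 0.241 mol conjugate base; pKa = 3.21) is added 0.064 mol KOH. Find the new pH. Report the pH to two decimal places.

After neutralization: n(ICH2COOH) = 0.051 mol, n(ICH2COO-) = 0.305 mol.
pH = pKa + log(n_ICH2COO-/n_ICH2COOH) = 3.21 + log(0.305/0.051) = 3.21 + (+0.777)

pH = 3.99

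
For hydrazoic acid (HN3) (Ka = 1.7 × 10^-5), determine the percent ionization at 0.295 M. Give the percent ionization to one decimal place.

0.8%

HN3 ⇌ N3- + H+; let x = [H+] at equilibrium.
x ≈ √(Ka·C₀) = √(1.7 × 10^-5 × 0.295) = 2.24 × 10^-3 M
% ionization = x/C₀ × 100% = 2.24 × 10^-3/0.295 × 100% = 0.8%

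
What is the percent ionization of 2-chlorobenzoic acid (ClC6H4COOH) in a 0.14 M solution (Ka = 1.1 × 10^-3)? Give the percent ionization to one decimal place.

8.5%

ClC6H4COOH ⇌ ClC6H4COO- + H+; let x = [H+] at equilibrium.
Solve x² + 0.0011x − 0.000154 = 0 → x = 1.19 × 10^-2 M
Fraction ionized = 1.19 × 10^-2 / 0.14 = 0.0850 → 8.5%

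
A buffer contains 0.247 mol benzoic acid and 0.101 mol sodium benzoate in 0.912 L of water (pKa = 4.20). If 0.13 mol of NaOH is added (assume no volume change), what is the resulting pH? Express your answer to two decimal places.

OH- converts C6H5COOH to C6H5COO-: C6H5COOH → 0.117 mol, C6H5COO- → 0.231 mol.
pH = pKa + log(n_C6H5COO-/n_C6H5COOH) = 4.20 + log(0.231/0.117) = 4.20 + (+0.295)

pH = 4.50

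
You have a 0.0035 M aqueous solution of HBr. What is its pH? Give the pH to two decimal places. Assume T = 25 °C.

HBr is a strong acid and dissociates completely, so [H+] = 0.0035 M.
pH = -log(0.0035) = 2.46

pH = 2.46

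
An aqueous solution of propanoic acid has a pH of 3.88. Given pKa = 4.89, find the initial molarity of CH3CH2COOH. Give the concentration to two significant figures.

C₀ = 1.5 × 10^-3 M

[H+] = 10^(-3.88) = 1.32 × 10^-4 M = x
Ka = 10^(−4.89) = 1.29 × 10^-5
Ka = x²/(C₀ − x) ⇒ C₀ = x + x²/Ka
C₀ = 1.32 × 10^-4 + (1.32 × 10^-4)²/(1.29 × 10^-5) = 1.48 × 10^-3 M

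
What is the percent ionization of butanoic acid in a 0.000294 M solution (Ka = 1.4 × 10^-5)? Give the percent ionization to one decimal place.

CH3(CH2)2COOH ⇌ CH3(CH2)2COO- + H+; let x = [H+] at equilibrium.
Ka = x²/(C₀ − x); solving the quadratic gives x = 5.75 × 10^-5 M.
% ionization = x/C₀ × 100% = 5.75 × 10^-5/0.000294 × 100% = 19.6%

19.6%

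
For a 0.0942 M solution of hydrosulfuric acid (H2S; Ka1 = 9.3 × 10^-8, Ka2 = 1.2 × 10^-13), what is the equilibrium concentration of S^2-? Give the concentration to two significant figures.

1.2 × 10^-13 M

First ionization gives [H+] ≈ [HS-] = 9.36 × 10^-5 M.
Second step: Ka2 = [H+][S^2-]/[HS-] ≈ [S^2-] (since [H+] ≈ [HS-]).
So [S^2-] ≈ Ka2.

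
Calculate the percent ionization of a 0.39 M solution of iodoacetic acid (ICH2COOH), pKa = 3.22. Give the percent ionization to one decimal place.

3.9%

ICH2COOH ⇌ ICH2COO- + H+; let x = [H+] at equilibrium.
Ka = 10^(−3.22) = 6.03 × 10^-4
x ≈ √(Ka·C₀) = √(6.03 × 10^-4 × 0.39) = 1.53 × 10^-2 M
% ionization = x/C₀ × 100% = 1.53 × 10^-2/0.39 × 100% = 3.9%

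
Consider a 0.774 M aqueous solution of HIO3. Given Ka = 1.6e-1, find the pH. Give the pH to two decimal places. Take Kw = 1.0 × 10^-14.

pH = 0.55

HIO3 ⇌ IO3- + H+
From the ICE table, Ka = x²/(0.774 − x) = 1.6 × 10^-1.
x is not negligible relative to C₀; solve x² + 0.16·x − 0.124 = 0.
x = (−Ka + √(Ka² + 4·Ka·C₀))/2 = 2.81 × 10^-1 M
pH = −log(2.81 × 10^-1) = 0.55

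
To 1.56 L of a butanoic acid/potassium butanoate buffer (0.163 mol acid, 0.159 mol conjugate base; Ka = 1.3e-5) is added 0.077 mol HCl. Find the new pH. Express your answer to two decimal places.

pH = 4.42

After neutralization: n(CH3(CH2)2COOH) = 0.24 mol, n(CH3(CH2)2COO-) = 0.082 mol.
pKa = −log(1.3 × 10^-5) = 4.886
pH = pKa + log([A⁻]/[HA]) = 4.886 + log(0.082/0.24) = 4.886 -0.466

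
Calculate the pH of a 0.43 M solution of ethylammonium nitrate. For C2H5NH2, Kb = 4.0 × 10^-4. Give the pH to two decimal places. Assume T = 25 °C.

C2H5NH3+ is the conjugate acid of the weak base C2H5NH2.
Ka = Kw/Kb = 1.0×10^-14 / 4.0 × 10^-4 = 2.50 × 10^-11
Ka = x²/(0.43 − x) = 2.50 × 10^-11
Neglecting x in the denominator: x = √(2.50 × 10^-11 × 0.43) = 3.28 × 10^-6 M
(x/C₀ = 0.00076% < 5%, so the approximation holds.)
pH = −log[H+] = −log(3.28 × 10^-6) = 5.48

pH = 5.48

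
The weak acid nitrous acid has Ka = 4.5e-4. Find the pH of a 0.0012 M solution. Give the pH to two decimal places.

pH = 3.26

HNO2 ⇌ NO2- + H+
From the ICE table, Ka = [H+]²/(0.0012 − [H+]) = 4.5 × 10^-4.
The 5% rule fails; solving [H+]² + Ka·[H+] − Ka·C₀ = 0 exactly:
[H+] = [−0.00045 + √(0.00045² + 2.16e-06)]/2 = 5.44 × 10^-4 M
pH = −log[H+] = −log(5.44 × 10^-4) = 3.26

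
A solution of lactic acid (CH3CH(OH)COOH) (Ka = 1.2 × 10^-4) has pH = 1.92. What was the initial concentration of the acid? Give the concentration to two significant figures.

C₀ = 1.2 M

[H+] = 10^(-1.92) = 1.20 × 10^-2 M = x
Ka = x²/(C₀ − x) ⇒ C₀ = x + x²/Ka
C₀ = 1.20 × 10^-2 + (1.20 × 10^-2)²/(1.2 × 10^-4) = 1.21 M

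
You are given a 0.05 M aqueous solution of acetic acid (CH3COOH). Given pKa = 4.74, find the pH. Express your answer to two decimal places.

pH = 3.02

CH3COOH ⇌ CH3COO- + H+
Ka = 10^(−4.74) = 1.82 × 10^-5
Ka = [H+]²/(0.05 − [H+]) = 1.82 × 10^-5
Assume [H+] ≪ 0.05: [H+] ≈ √(1.82 × 10^-5 × 0.05) = 9.54 × 10^-4 M
([H+]/C₀ = 1.9% < 5%, so the approximation holds.)
pH = −log[H+] = −log(9.54 × 10^-4) = 3.02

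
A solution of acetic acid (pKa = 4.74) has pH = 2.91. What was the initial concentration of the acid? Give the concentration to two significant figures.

C₀ = 8.4 × 10^-2 M

[H+] = 10^(-2.91) = 1.23 × 10^-3 M = x
Ka = 10^(−4.74) = 1.82 × 10^-5
Ka = x²/(C₀ − x) ⇒ C₀ = x + x²/Ka
C₀ = 1.23 × 10^-3 + (1.23 × 10^-3)²/(1.82 × 10^-5) = 8.44 × 10^-2 M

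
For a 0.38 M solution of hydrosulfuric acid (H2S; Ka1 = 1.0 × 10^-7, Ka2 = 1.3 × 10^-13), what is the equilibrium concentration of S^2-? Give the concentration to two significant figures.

1.3 × 10^-13 M

First ionization gives [H+] ≈ [HS-] = 1.95 × 10^-4 M.
Second step: Ka2 = [H+][S^2-]/[HS-] ≈ [S^2-] (since [H+] ≈ [HS-]).
So [S^2-] ≈ Ka2.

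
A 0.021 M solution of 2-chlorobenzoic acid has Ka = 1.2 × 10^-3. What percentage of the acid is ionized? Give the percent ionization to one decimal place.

ClC6H4COOH ⇌ ClC6H4COO- + H+; let x = [H+] at equilibrium.
Solve x² + 0.0012x − 2.52e-05 = 0 → x = 4.46 × 10^-3 M
Fraction ionized = 4.46 × 10^-3 / 0.021 = 0.2124 → 21.2%

21.2%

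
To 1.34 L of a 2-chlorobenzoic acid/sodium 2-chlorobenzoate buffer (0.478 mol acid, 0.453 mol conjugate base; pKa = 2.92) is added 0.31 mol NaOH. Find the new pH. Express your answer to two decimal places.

OH- converts ClC6H4COOH to ClC6H4COO-: ClC6H4COOH → 0.168 mol, ClC6H4COO- → 0.763 mol.
Henderson–Hasselbalch with mole ratio 0.763/0.168: pH = 2.92 + (+0.657)

pH = 3.58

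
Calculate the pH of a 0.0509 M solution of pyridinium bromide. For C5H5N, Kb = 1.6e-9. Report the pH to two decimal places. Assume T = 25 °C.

C5H5NH+ is the conjugate acid of the weak base C5H5N.
Ka = Kw/Kb = 1.0×10^-14 / 1.6 × 10^-9 = 6.25 × 10^-6
From the ICE table, Ka = x²/(0.0509 − x) = 6.25 × 10^-6.
Since Ka ≪ C₀, x ≈ √(Ka·C₀) = 5.64 × 10^-4 M.
Check: 1.1% ionized — well under 5%, approximation valid.
pH = −log(5.64 × 10^-4) = 3.25

pH = 3.25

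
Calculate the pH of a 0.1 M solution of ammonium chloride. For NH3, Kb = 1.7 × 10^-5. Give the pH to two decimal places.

NH4+ is the conjugate acid of the weak base NH3.
Ka = Kw/Kb = 1.0×10^-14 / 1.7 × 10^-5 = 5.88 × 10^-10
Ka = [H+]²/(0.1 − [H+]) = 5.88 × 10^-10
Assume [H+] ≪ 0.1: [H+] ≈ √(5.88 × 10^-10 × 0.1) = 7.67 × 10^-6 M
([H+]/C₀ = 0.0077% < 5%, so the approximation holds.)
pH = −log(7.67 × 10^-6) = 5.12

pH = 5.12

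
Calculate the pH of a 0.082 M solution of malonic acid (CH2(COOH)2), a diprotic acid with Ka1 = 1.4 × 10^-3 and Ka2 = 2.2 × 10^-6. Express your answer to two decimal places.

pH = 2.00

Since Ka1 ≫ Ka2, the first ionization dominates [H+].
Ka1 = x²/(0.082 − x) = 1.4 × 10^-3
Solving the quadratic: x = (−Ka1 + √(Ka1² + 4·Ka1·C₀))/2 = 1.00 × 10^-2 M
pH = −log(1.00 × 10^-2) = 2.00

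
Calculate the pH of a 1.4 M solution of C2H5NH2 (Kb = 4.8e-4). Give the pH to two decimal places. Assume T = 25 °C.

C2H5NH2 + H2O ⇌ C2H5NH3+ + OH-
From the ICE table, Kb = [OH-]²/(1.4 − [OH-]) = 4.8 × 10^-4.
Neglecting [OH-] in the denominator: [OH-] = √(4.8 × 10^-4 × 1.4) = 2.59 × 10^-2 M
pOH = −log(2.59 × 10^-2) = 1.59; pH = 14.00 − 1.59 = 12.41

pH = 12.41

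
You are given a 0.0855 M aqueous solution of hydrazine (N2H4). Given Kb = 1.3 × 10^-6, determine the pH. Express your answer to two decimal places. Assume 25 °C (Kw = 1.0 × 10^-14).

pH = 10.52

N2H4 + H2O ⇌ N2H5+ + OH-
From the ICE table, Kb = [OH-]²/(0.0855 − [OH-]) = 1.3 × 10^-6.
Since Kb ≪ C₀, [OH-] ≈ √(Kb·C₀) = 3.33 × 10^-4 M.
pOH = −log(3.33 × 10^-4) = 3.48; pH = 14.00 − 3.48 = 10.52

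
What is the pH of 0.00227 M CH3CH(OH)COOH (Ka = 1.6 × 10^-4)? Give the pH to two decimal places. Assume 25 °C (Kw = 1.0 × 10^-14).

pH = 3.28

CH3CH(OH)COOH ⇌ CH3CH(OH)COO- + H+
From the ICE table, Ka = [H+]²/(0.00227 − [H+]) = 1.6 × 10^-4.
[H+] is not negligible relative to C₀; solve [H+]² + 0.00016·[H+] − 3.63e-07 = 0.
[H+] = (−Ka + √(Ka² + 4·Ka·C₀))/2 = 5.28 × 10^-4 M
pH = −log(5.28 × 10^-4) = 3.28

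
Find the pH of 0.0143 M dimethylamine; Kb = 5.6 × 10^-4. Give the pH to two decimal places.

pH = 11.41

(CH3)2NH + H2O ⇌ (CH3)2NH2+ + OH-
Let x = [OH-] at equilibrium. Kb = x²/(0.0143 − x).
The 5% rule fails; solving x² + Kb·x − Kb·C₀ = 0 exactly:
x = (−Kb + √(Kb² + 4·Kb·C₀))/2 = 2.56 × 10^-3 M
pOH = 2.59, so pH = 14.00 − pOH = 11.41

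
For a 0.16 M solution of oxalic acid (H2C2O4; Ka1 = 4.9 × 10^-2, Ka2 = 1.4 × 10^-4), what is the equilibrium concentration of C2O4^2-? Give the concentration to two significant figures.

1.4 × 10^-4 M

First ionization gives [H+] ≈ [HC2O4-] = 6.74 × 10^-2 M.
Second step: Ka2 = [H+][C2O4^2-]/[HC2O4-] ≈ [C2O4^2-] (since [H+] ≈ [HC2O4-]).
So [C2O4^2-] ≈ Ka2.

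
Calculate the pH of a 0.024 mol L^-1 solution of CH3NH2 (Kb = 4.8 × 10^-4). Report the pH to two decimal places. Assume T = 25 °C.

CH3NH2 + H2O ⇌ CH3NH3+ + OH-
From the ICE table, Kb = x²/(0.024 − x) = 4.8 × 10^-4.
x is not negligible relative to C₀; solve x² + 0.00048·x − 1.15e-05 = 0.
x = (−Kb + √(Kb² + 4·Kb·C₀))/2 = 3.16 × 10^-3 M
pOH = 2.50, so pH = 14.00 − pOH = 11.50

pH = 11.50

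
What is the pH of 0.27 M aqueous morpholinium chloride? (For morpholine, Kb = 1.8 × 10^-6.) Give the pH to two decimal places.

C4H8ONH2+ is the conjugate acid of the weak base C4H8ONH.
Ka = Kw/Kb = 1.0×10^-14 / 1.8 × 10^-6 = 5.56 × 10^-9
Ka = [H+]²/(0.27 − [H+]) = 5.56 × 10^-9
Since Ka ≪ C₀, [H+] ≈ √(Ka·C₀) = 3.87 × 10^-5 M.
([H+]/C₀ = 0.014% < 5%, so the approximation holds.)
pH = −log[H+] = −log(3.87 × 10^-5) = 4.41

pH = 4.41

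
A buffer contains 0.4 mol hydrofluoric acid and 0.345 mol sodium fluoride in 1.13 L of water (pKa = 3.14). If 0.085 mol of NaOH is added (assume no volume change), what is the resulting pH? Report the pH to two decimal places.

After neutralization: n(HF) = 0.315 mol, n(F-) = 0.43 mol.
pH = pKa + log([A⁻]/[HA]) = 3.14 + log(0.43/0.315) = 3.14 +0.135

pH = 3.28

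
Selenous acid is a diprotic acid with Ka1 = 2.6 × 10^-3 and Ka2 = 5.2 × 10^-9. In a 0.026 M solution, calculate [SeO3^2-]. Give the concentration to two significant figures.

5.2 × 10^-9 M

First ionization gives [H+] ≈ [HSeO3-] = 7.02 × 10^-3 M.
Second step: Ka2 = [H+][SeO3^2-]/[HSeO3-] ≈ [SeO3^2-] (since [H+] ≈ [HSeO3-]).
So [SeO3^2-] ≈ Ka2.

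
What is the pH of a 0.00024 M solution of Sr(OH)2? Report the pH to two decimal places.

pH = 10.68

Sr(OH)2 is a strong base (each formula unit releases 2 OH-); [OH-] = 0.00048 M.
pOH = -log(0.00048) = 3.32
pH = 14.00 - 3.32 = 10.68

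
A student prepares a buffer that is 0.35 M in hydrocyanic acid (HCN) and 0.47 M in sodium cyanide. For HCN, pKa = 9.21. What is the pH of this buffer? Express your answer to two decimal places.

pH = pKa + log([A⁻]/[HA]) = 9.21 + log(0.47/0.35)
pH = 9.21 + (+0.128) = 9.34

pH = 9.34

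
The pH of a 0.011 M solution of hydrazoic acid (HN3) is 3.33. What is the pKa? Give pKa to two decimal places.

pKa = 4.68

[H+] = 10^(-3.33) = 4.68 × 10^-4 M
At equilibrium [HA] = 0.011 − 4.68 × 10^-4 = 1.05 × 10^-2 M
Ka = [H+][A-]/[HA] = (4.68 × 10^-4)² / 1.05 × 10^-2 = 2.09 × 10^-5
pKa = -log(2.09 × 10^-5) = 4.68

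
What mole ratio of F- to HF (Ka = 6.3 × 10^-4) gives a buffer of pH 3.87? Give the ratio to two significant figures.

pKa = -log(6.3 × 10^-4) = 3.201
pH = pKa + log(r) ⇒ log(r) = 3.87 − 3.201 = +0.669
r = [F-]/[HF] = 10^(+0.669) = 4.67

ratio = 4.7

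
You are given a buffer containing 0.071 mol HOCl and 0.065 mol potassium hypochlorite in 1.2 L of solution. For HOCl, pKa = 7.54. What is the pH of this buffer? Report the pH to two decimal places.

pH = 7.50

Using pH = pKa + log([base]/[acid]) with [base]/[acid] = 0.065/0.071:
pH = 7.54 + (-0.038) = 7.50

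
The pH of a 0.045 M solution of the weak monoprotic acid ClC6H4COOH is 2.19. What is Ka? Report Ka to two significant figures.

[H+] = 10^(-2.19) = 6.46 × 10^-3 M
At equilibrium [HA] = 0.045 − 6.46 × 10^-3 = 3.85 × 10^-2 M
Ka = [H+][A-]/[HA] = (6.46 × 10^-3)² / 3.85 × 10^-2 = 1.1 × 10^-3

Ka = 1.1 × 10^-3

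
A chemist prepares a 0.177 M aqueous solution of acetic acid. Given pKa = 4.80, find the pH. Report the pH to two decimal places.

CH3COOH ⇌ CH3COO- + H+
Ka = 10^(−4.80) = 1.58 × 10^-5
From the ICE table, Ka = x²/(0.177 − x) = 1.58 × 10^-5.
Neglecting x in the denominator: x = √(1.58 × 10^-5 × 0.177) = 1.67 × 10^-3 M
(x/C₀ = 0.94% < 5%, so the approximation holds.)
pH = −log(1.67 × 10^-3) = 2.78

pH = 2.78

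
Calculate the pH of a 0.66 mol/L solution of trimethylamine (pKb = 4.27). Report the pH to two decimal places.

pH = 11.77

(CH3)3N + H2O ⇌ (CH3)3NH+ + OH-
Kb = 10^(−4.27) = 5.37 × 10^-5
Kb = [OH-]²/(0.66 − [OH-]) = 5.37 × 10^-5
Assume [OH-] ≪ 0.66: [OH-] ≈ √(5.37 × 10^-5 × 0.66) = 5.95 × 10^-3 M
([OH-]/C₀ = 0.9% < 5%, so the approximation holds.)
pOH = 2.23, so pH = 14.00 − pOH = 11.77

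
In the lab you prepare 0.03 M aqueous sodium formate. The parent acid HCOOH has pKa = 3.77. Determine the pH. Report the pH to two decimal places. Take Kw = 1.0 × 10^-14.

HCOO- is the conjugate base of the weak acid HCOOH.
Ka = 10^(−3.77) = 1.70 × 10^-4
Kb = Kw/Ka = 1.0×10^-14 / 1.70 × 10^-4 = 5.88 × 10^-11
Kb = [OH-]²/(0.03 − [OH-]) = 5.88 × 10^-11
Neglecting [OH-] in the denominator: [OH-] = √(5.88 × 10^-11 × 0.03) = 1.33 × 10^-6 M
([OH-]/C₀ = 0.0044% < 5%, so the approximation holds.)
pOH = −log(1.33 × 10^-6) = 5.88; pH = 14.00 − 5.88 = 8.12

pH = 8.12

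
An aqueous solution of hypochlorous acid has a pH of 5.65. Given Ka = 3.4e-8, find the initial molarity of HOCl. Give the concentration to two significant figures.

C₀ = 1.5 × 10^-4 M

[H+] = 10^(-5.65) = 2.24 × 10^-6 M = x
Ka = x²/(C₀ − x) ⇒ C₀ = x + x²/Ka
C₀ = 2.24 × 10^-6 + (2.24 × 10^-6)²/(3.4 × 10^-8) = 1.50 × 10^-4 M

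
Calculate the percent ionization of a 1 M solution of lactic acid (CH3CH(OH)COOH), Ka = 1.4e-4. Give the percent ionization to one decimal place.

CH3CH(OH)COOH ⇌ CH3CH(OH)COO- + H+; let x = [H+] at equilibrium.
x ≈ √(Ka·C₀) = √(1.4 × 10^-4 × 1) = 1.18 × 10^-2 M
% ionization = x/C₀ × 100% = 1.18 × 10^-2/1 × 100% = 1.2%

1.2%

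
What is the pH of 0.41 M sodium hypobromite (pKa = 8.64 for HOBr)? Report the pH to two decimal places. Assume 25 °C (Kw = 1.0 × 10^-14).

OBr- is the conjugate base of the weak acid HOBr.
Ka = 10^(−8.64) = 2.29 × 10^-9
Kb = Kw/Ka = 1.0×10^-14 / 2.29 × 10^-9 = 4.37 × 10^-6
Kb = [OH-]²/(0.41 − [OH-]) = 4.37 × 10^-6
Assume [OH-] ≪ 0.41: [OH-] ≈ √(4.37 × 10^-6 × 0.41) = 1.34 × 10^-3 M
pOH = −log(1.34 × 10^-3) = 2.87; pH = 14.00 − 2.87 = 11.13

pH = 11.13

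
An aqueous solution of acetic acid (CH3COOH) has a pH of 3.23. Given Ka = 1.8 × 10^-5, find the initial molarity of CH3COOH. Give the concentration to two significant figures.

[H+] = 10^(-3.23) = 5.89 × 10^-4 M = x
Ka = x²/(C₀ − x) ⇒ C₀ = x + x²/Ka
C₀ = 5.89 × 10^-4 + (5.89 × 10^-4)²/(1.8 × 10^-5) = 1.99 × 10^-2 M

C₀ = 2.0 × 10^-2 M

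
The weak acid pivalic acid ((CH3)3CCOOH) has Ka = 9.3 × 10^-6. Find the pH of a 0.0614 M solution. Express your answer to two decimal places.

pH = 3.12

(CH3)3CCOOH ⇌ (CH3)3CCOO- + H+
From the ICE table, Ka = [H+]²/(0.0614 − [H+]) = 9.3 × 10^-6.
Assume [H+] ≪ 0.0614: [H+] ≈ √(9.3 × 10^-6 × 0.0614) = 7.56 × 10^-4 M
Check: 1.2% ionized — well under 5%, approximation valid.
pH = −log[H+] = −log(7.56 × 10^-4) = 3.12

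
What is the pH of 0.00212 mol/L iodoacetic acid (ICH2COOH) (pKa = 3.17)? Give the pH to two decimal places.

pH = 3.04

ICH2COOH ⇌ ICH2COO- + H+
Ka = 10^(−3.17) = 6.76 × 10^-4
From the ICE table, Ka = x²/(0.00212 − x) = 6.76 × 10^-4.
The 5% rule fails; solving x² + Ka·x − Ka·C₀ = 0 exactly:
x = [−0.000676 + √(0.000676² + 5.73e-06)]/2 = 9.06 × 10^-4 M
pH = −log[H+] = −log(9.06 × 10^-4) = 3.04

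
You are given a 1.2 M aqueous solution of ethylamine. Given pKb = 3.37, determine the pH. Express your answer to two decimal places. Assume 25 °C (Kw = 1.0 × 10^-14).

pH = 12.35

C2H5NH2 + H2O ⇌ C2H5NH3+ + OH-
Kb = 10^(−3.37) = 4.27 × 10^-4
Let x = [OH-] at equilibrium. Kb = x²/(1.2 − x).
Neglecting x in the denominator: x = √(4.27 × 10^-4 × 1.2) = 2.26 × 10^-2 M
pOH = −log(2.26 × 10^-2) = 1.65; pH = 14.00 − 1.65 = 12.35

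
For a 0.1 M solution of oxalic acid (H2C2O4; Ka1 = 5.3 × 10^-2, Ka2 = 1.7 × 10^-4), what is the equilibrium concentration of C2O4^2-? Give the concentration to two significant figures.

1.7 × 10^-4 M

First ionization gives [H+] ≈ [HC2O4-] = 5.10 × 10^-2 M.
Second step: Ka2 = [H+][C2O4^2-]/[HC2O4-] ≈ [C2O4^2-] (since [H+] ≈ [HC2O4-]).
So [C2O4^2-] ≈ Ka2.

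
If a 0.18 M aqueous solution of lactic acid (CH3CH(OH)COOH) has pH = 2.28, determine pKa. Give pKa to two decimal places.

[H+] = 10^(-2.28) = 5.25 × 10^-3 M
At equilibrium [HA] = 0.18 − 5.25 × 10^-3 = 1.75 × 10^-1 M
Ka = [H+][A-]/[HA] = (5.25 × 10^-3)² / 1.75 × 10^-1 = 1.58 × 10^-4
pKa = -log(1.58 × 10^-4) = 3.80

pKa = 3.80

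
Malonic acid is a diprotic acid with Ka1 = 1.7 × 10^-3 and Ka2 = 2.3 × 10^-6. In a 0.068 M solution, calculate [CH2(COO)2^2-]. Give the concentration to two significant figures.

2.3 × 10^-6 M

First ionization gives [H+] ≈ [CH2(COOH)COO-] = 9.94 × 10^-3 M.
Second step: Ka2 = [H+][CH2(COO)2^2-]/[CH2(COOH)COO-] ≈ [CH2(COO)2^2-] (since [H+] ≈ [CH2(COOH)COO-]).
So [CH2(COO)2^2-] ≈ Ka2.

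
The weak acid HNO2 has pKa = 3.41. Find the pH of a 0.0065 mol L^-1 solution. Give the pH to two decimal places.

HNO2 ⇌ NO2- + H+
Ka = 10^(−3.41) = 3.89 × 10^-4
From the ICE table, Ka = x²/(0.0065 − x) = 3.89 × 10^-4.
Here C₀/Ka ≈ 16.7, so the small-x approximation fails. Use the quadratic:
x = (−Ka + √(Ka² + 4·Ka·C₀))/2 = 1.41 × 10^-3 M
pH = −log[H+] = −log(1.41 × 10^-3) = 2.85

pH = 2.85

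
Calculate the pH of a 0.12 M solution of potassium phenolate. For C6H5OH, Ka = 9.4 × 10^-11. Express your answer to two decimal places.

pH = 11.55

C6H5O- is the conjugate base of the weak acid C6H5OH.
Kb = Kw/Ka = 1.0×10^-14 / 9.4 × 10^-11 = 1.06 × 10^-4
From the ICE table, Kb = x²/(0.12 − x) = 1.06 × 10^-4.
Since Kb ≪ C₀, x ≈ √(Kb·C₀) = 3.57 × 10^-3 M.
(x/C₀ = 3% < 5%, so the approximation holds.)
pOH = 2.45, so pH = 14.00 − pOH = 11.55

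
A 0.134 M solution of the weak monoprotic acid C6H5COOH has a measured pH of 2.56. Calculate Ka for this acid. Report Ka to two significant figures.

[H+] = 10^(-2.56) = 2.75 × 10^-3 M
At equilibrium [HA] = 0.134 − 2.75 × 10^-3 = 1.31 × 10^-1 M
Ka = [H+][A-]/[HA] = (2.75 × 10^-3)² / 1.31 × 10^-1 = 5.8 × 10^-5

Ka = 5.8 × 10^-5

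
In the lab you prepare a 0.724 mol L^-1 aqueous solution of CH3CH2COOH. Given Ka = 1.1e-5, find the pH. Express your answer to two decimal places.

CH3CH2COOH ⇌ CH3CH2COO- + H+
From the ICE table, Ka = x²/(0.724 − x) = 1.1 × 10^-5.
Neglecting x in the denominator: x = √(1.1 × 10^-5 × 0.724) = 2.82 × 10^-3 M
Check: 0.39% ionized — well under 5%, approximation valid.
pH = −log(2.82 × 10^-3) = 2.55

pH = 2.55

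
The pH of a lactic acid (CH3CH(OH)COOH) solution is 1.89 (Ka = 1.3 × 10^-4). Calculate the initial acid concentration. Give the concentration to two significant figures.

C₀ = 1.3 M

[H+] = 10^(-1.89) = 1.29 × 10^-2 M = x
Ka = x²/(C₀ − x) ⇒ C₀ = x + x²/Ka
C₀ = 1.29 × 10^-2 + (1.29 × 10^-2)²/(1.3 × 10^-4) = 1.29 M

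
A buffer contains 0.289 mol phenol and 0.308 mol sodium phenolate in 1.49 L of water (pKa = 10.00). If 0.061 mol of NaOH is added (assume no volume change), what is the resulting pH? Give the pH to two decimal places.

After neutralization: n(C6H5OH) = 0.228 mol, n(C6H5O-) = 0.369 mol.
Henderson–Hasselbalch with mole ratio 0.369/0.228: pH = 10.00 + (+0.209)

pH = 10.21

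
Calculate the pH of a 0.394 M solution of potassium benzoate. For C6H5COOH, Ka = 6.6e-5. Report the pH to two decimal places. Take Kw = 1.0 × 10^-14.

pH = 8.89

C6H5COO- is the conjugate base of the weak acid C6H5COOH.
Kb = Kw/Ka = 1.0×10^-14 / 6.6 × 10^-5 = 1.52 × 10^-10
From the ICE table, Kb = x²/(0.394 − x) = 1.52 × 10^-10.
Neglecting x in the denominator: x = √(1.52 × 10^-10 × 0.394) = 7.74 × 10^-6 M
(x/C₀ = 0.002% < 5%, so the approximation holds.)
pOH = 5.11, so pH = 14.00 − pOH = 8.89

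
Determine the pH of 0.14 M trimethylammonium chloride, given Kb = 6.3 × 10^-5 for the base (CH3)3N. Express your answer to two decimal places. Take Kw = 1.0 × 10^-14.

(CH3)3NH+ is the conjugate acid of the weak base (CH3)3N.
Ka = Kw/Kb = 1.0×10^-14 / 6.3 × 10^-5 = 1.59 × 10^-10
From the ICE table, Ka = [H+]²/(0.14 − [H+]) = 1.59 × 10^-10.
Since Ka ≪ C₀, [H+] ≈ √(Ka·C₀) = 4.72 × 10^-6 M.
pH = −log[H+] = −log(4.72 × 10^-6) = 5.33

pH = 5.33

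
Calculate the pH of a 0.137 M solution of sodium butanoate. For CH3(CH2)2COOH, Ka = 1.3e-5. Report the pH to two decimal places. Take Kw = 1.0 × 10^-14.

CH3(CH2)2COO- is the conjugate base of the weak acid CH3(CH2)2COOH.
Kb = Kw/Ka = 1.0×10^-14 / 1.3 × 10^-5 = 7.69 × 10^-10
Let x = [OH-] at equilibrium. Kb = x²/(0.137 − x).
Since Kb ≪ C₀, x ≈ √(Kb·C₀) = 1.03 × 10^-5 M.
pOH = −log(1.03 × 10^-5) = 4.99; pH = 14.00 − 4.99 = 9.01

pH = 9.01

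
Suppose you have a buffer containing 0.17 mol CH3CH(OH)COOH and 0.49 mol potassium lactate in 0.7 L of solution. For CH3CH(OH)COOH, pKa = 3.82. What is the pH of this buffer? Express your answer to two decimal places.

pH = pKa + log([A⁻]/[HA]) = 3.82 + log(0.49/0.17)
pH = 3.82 + (+0.460) = 4.28

pH = 4.28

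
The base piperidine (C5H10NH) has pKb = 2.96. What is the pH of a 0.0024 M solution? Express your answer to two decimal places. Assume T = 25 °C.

pH = 11.07

C5H10NH + H2O ⇌ C5H10NH2+ + OH-
Kb = 10^(−2.96) = 1.10 × 10^-3
From the ICE table, Kb = [OH-]²/(0.0024 − [OH-]) = 1.10 × 10^-3.
The 5% rule fails; solving [OH-]² + Kb·[OH-] − Kb·C₀ = 0 exactly:
[OH-] = (−Kb + √(Kb² + 4·Kb·C₀))/2 = 1.17 × 10^-3 M
pOH = −log(1.17 × 10^-3) = 2.93; pH = 14.00 − 2.93 = 11.07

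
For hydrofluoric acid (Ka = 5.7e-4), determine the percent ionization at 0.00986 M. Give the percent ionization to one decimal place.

HF ⇌ F- + H+; let x = [H+] at equilibrium.
Ka = x²/(C₀ − x); solving the quadratic gives x = 2.10 × 10^-3 M.
% ionization = x/C₀ × 100% = 2.10 × 10^-3/0.00986 × 100% = 21.3%

21.3%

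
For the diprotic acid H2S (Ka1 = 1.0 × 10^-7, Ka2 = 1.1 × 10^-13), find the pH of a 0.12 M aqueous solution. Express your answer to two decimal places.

pH = 3.96

Ka1 ≫ Ka2, so treat the first dissociation as the only significant source of H+.
Ka1 = x²/(0.12 − x) = 1.0 × 10^-7
x ≈ √(1.0 × 10^-7 × 0.12) = 1.10 × 10^-4 M
pH = −log(1.10 × 10^-4) = 3.96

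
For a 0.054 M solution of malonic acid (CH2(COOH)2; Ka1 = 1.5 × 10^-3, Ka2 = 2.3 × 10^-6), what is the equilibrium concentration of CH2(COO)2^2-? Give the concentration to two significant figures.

First ionization gives [H+] ≈ [CH2(COOH)COO-] = 8.28 × 10^-3 M.
Second step: Ka2 = [H+][CH2(COO)2^2-]/[CH2(COOH)COO-] ≈ [CH2(COO)2^2-] (since [H+] ≈ [CH2(COOH)COO-]).
So [CH2(COO)2^2-] ≈ Ka2.

2.3 × 10^-6 M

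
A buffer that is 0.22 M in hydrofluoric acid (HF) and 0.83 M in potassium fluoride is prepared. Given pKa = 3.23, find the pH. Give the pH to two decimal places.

Using pH = pKa + log([base]/[acid]) with [base]/[acid] = 0.83/0.22:
pH = 3.23 + (+0.577) = 3.81

pH = 3.81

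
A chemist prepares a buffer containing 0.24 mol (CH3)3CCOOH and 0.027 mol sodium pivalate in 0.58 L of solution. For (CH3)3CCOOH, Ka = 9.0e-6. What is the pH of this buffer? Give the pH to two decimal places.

pKa = −log(9.0 × 10^-6) = 5.046
Henderson–Hasselbalch: pH = pKa + log([(CH3)3CCOO-]/[(CH3)3CCOOH]) = 5.046 + log(0.027/0.24)
pH = 5.046 + (-0.949) = 4.10

pH = 4.10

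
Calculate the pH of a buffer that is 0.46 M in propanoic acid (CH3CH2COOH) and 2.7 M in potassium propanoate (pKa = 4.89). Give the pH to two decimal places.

Using pH = pKa + log([base]/[acid]) with [base]/[acid] = 2.7/0.46:
pH = 4.89 + (+0.769) = 5.66

pH = 5.66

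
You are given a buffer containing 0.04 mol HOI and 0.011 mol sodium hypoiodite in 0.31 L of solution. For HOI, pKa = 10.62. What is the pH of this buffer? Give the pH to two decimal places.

pH = 10.06

Henderson–Hasselbalch: pH = pKa + log([OI-]/[HOI]) = 10.62 + log(0.011/0.04)
pH = 10.62 + (-0.561) = 10.06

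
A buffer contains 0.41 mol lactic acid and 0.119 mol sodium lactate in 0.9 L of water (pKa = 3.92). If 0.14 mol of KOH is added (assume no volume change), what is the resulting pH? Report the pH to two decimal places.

pH = 3.90

OH- converts CH3CH(OH)COOH to CH3CH(OH)COO-: CH3CH(OH)COOH → 0.27 mol, CH3CH(OH)COO- → 0.259 mol.
pH = pKa + log([A⁻]/[HA]) = 3.92 + log(0.259/0.27) = 3.92 -0.018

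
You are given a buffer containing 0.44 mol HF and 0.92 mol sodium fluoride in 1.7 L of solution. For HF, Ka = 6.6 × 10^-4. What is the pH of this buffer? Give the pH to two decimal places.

pKa = −log(6.6 × 10^-4) = 3.180
pH = pKa + log([A⁻]/[HA]) = 3.180 + log(0.92/0.44)
pH = 3.180 + (+0.320) = 3.50

pH = 3.50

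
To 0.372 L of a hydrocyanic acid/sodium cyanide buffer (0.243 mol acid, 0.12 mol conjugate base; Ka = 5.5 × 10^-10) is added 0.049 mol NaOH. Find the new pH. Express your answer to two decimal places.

pH = 9.20

After neutralization: n(HCN) = 0.194 mol, n(CN-) = 0.169 mol.
pKa = −log(5.5 × 10^-10) = 9.260
Henderson–Hasselbalch with mole ratio 0.169/0.194: pH = 9.260 + (-0.060)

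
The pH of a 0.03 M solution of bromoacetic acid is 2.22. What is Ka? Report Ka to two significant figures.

[H+] = 10^(-2.22) = 6.03 × 10^-3 M
At equilibrium [HA] = 0.03 − 6.03 × 10^-3 = 2.40 × 10^-2 M
Ka = [H+][A-]/[HA] = (6.03 × 10^-3)² / 2.40 × 10^-2 = 1.5 × 10^-3

Ka = 1.5 × 10^-3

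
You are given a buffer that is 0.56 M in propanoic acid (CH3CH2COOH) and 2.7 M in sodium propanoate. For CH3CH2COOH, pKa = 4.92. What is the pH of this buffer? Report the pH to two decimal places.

Henderson–Hasselbalch: pH = pKa + log([CH3CH2COO-]/[CH3CH2COOH]) = 4.92 + log(2.7/0.56)
pH = 4.92 + (+0.683) = 5.60

pH = 5.60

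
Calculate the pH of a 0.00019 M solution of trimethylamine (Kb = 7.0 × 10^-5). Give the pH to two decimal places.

(CH3)3N + H2O ⇌ (CH3)3NH+ + OH-
From the ICE table, Kb = [OH-]²/(0.00019 − [OH-]) = 7.0 × 10^-5.
[OH-] is not negligible relative to C₀; solve [OH-]² + 7e-05·[OH-] − 1.33e-08 = 0.
[OH-] = (−Kb + √(Kb² + 4·Kb·C₀))/2 = 8.55 × 10^-5 M
pOH = −log(8.55 × 10^-5) = 4.07; pH = 14.00 − 4.07 = 9.93

pH = 9.93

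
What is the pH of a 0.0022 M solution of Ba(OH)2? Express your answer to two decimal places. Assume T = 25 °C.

pH = 11.64

Ba(OH)2 is a strong base (each formula unit releases 2 OH-); [OH-] = 0.0044 M.
pOH = -log(0.0044) = 2.36
pH = 14.00 - 2.36 = 11.64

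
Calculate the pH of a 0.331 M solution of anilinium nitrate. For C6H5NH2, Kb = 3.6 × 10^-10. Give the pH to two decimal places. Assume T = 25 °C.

C6H5NH3+ is the conjugate acid of the weak base C6H5NH2.
Ka = Kw/Kb = 1.0×10^-14 / 3.6 × 10^-10 = 2.78 × 10^-5
Ka = [H+]²/(0.331 − [H+]) = 2.78 × 10^-5
Assume [H+] ≪ 0.331: [H+] ≈ √(2.78 × 10^-5 × 0.331) = 3.03 × 10^-3 M
([H+]/C₀ = 0.92% < 5%, so the approximation holds.)
pH = −log(3.03 × 10^-3) = 2.52

pH = 2.52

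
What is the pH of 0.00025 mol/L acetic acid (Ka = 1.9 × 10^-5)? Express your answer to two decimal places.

pH = 4.22

CH3COOH ⇌ CH3COO- + H+
Ka = x²/(0.00025 − x) = 1.9 × 10^-5
x is not negligible relative to C₀; solve x² + 1.9e-05·x − 4.75e-09 = 0.
x = (−Ka + √(Ka² + 4·Ka·C₀))/2 = 6.01 × 10^-5 M
pH = −log[H+] = −log(6.01 × 10^-5) = 4.22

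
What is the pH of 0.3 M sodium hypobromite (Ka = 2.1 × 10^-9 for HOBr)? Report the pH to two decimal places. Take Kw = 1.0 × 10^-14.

pH = 11.08

OBr- is the conjugate base of the weak acid HOBr.
Kb = Kw/Ka = 1.0×10^-14 / 2.1 × 10^-9 = 4.76 × 10^-6
From the ICE table, Kb = x²/(0.3 − x) = 4.76 × 10^-6.
Since Kb ≪ C₀, x ≈ √(Kb·C₀) = 1.19 × 10^-3 M.
(x/C₀ = 0.4% < 5%, so the approximation holds.)
pOH = −log(1.19 × 10^-3) = 2.92; pH = 14.00 − 2.92 = 11.08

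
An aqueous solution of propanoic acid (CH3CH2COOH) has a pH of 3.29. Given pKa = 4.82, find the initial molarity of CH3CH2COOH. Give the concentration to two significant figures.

[H+] = 10^(-3.29) = 5.13 × 10^-4 M = x
Ka = 10^(−4.82) = 1.51 × 10^-5
Ka = x²/(C₀ − x) ⇒ C₀ = x + x²/Ka
C₀ = 5.13 × 10^-4 + (5.13 × 10^-4)²/(1.51 × 10^-5) = 1.79 × 10^-2 M

C₀ = 1.8 × 10^-2 M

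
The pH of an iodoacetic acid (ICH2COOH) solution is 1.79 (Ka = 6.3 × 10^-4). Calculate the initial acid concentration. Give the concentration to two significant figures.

C₀ = 4.3 × 10^-1 M

[H+] = 10^(-1.79) = 1.62 × 10^-2 M = x
Ka = x²/(C₀ − x) ⇒ C₀ = x + x²/Ka
C₀ = 1.62 × 10^-2 + (1.62 × 10^-2)²/(6.3 × 10^-4) = 4.33 × 10^-1 M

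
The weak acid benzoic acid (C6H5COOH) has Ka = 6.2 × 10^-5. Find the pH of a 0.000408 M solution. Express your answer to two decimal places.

pH = 3.88

C6H5COOH ⇌ C6H5COO- + H+
Ka = x²/(0.000408 − x) = 6.2 × 10^-5
The 5% rule fails; solving x² + Ka·x − Ka·C₀ = 0 exactly:
x = [−6.2e-05 + √(6.2e-05² + 1.01e-07)]/2 = 1.31 × 10^-4 M
pH = −log(1.31 × 10^-4) = 3.88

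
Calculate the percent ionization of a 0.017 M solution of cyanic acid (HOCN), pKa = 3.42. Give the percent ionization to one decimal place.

13.9%

HOCN ⇌ OCN- + H+; let x = [H+] at equilibrium.
Ka = 10^(−3.42) = 3.80 × 10^-4
Ka = x²/(C₀ − x); solving the quadratic gives x = 2.36 × 10^-3 M.
% ionization = x/C₀ × 100% = 2.36 × 10^-3/0.017 × 100% = 13.9%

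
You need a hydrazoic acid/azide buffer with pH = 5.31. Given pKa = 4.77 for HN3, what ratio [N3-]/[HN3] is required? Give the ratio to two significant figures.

ratio = 3.5

pH = pKa + log(r) ⇒ log(r) = 5.31 − 4.77 = +0.54
r = [N3-]/[HN3] = 10^(+0.54) = 3.47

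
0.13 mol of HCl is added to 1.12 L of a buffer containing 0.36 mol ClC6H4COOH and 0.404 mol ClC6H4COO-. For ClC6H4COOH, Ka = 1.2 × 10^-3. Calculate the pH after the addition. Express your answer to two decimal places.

pH = 2.67

Added H+ converts ClC6H4COO- to ClC6H4COOH: ClC6H4COOH → 0.49 mol, ClC6H4COO- → 0.274 mol.
pKa = −log(1.2 × 10^-3) = 2.921
pH = pKa + log(n_ClC6H4COO-/n_ClC6H4COOH) = 2.921 + log(0.274/0.49) = 2.921 + (-0.252)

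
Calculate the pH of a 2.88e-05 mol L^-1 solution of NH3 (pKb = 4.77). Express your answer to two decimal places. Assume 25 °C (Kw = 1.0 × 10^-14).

pH = 9.18

NH3 + H2O ⇌ NH4+ + OH-
Kb = 10^(−4.77) = 1.70 × 10^-5
Kb = [OH-]²/(2.88e-05 − [OH-]) = 1.70 × 10^-5
The 5% rule fails; solving [OH-]² + Kb·[OH-] − Kb·C₀ = 0 exactly:
[OH-] = (−Kb + √(Kb² + 4·Kb·C₀))/2 = 1.52 × 10^-5 M
pOH = 4.82, so pH = 14.00 − pOH = 9.18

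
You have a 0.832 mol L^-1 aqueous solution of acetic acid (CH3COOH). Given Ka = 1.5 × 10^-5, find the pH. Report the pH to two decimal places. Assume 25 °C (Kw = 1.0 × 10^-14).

CH3COOH ⇌ CH3COO- + H+
Let x = [H+] at equilibrium. Ka = x²/(0.832 − x).
Since Ka ≪ C₀, x ≈ √(Ka·C₀) = 3.53 × 10^-3 M.
pH = −log(3.53 × 10^-3) = 2.45

pH = 2.45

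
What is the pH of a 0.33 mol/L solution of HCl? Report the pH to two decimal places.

pH = 0.48

HCl is a strong acid and dissociates completely, so [H+] = 0.33 M.
pH = -log(0.33) = 0.48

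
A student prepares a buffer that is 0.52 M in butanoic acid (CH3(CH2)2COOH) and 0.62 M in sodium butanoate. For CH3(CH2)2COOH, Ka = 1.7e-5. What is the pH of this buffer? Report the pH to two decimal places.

pKa = −log(1.7 × 10^-5) = 4.770
pH = pKa + log([A⁻]/[HA]) = 4.770 + log(0.62/0.52)
pH = 4.770 + (+0.076) = 4.85

pH = 4.85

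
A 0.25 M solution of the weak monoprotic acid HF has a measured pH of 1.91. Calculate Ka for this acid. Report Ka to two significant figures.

Ka = 6.4 × 10^-4

[H+] = 10^(-1.91) = 1.23 × 10^-2 M
At equilibrium [HA] = 0.25 − 1.23 × 10^-2 = 2.38 × 10^-1 M
Ka = [H+][A-]/[HA] = (1.23 × 10^-2)² / 2.38 × 10^-1 = 6.4 × 10^-4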